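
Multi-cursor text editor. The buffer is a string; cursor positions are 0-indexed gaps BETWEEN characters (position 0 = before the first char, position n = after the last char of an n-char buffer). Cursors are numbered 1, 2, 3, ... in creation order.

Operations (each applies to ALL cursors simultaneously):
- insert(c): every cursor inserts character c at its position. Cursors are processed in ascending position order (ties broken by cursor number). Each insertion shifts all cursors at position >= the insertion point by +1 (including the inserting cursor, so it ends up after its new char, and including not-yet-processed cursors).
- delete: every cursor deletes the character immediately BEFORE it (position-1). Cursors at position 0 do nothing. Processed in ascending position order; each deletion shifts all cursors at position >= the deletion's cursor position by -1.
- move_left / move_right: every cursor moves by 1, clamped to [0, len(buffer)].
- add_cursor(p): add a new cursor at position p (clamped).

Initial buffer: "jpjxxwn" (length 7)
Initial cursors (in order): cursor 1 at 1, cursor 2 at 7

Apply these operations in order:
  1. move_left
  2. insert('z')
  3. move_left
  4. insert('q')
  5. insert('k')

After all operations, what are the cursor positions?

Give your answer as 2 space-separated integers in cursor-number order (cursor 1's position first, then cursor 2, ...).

Answer: 2 11

Derivation:
After op 1 (move_left): buffer="jpjxxwn" (len 7), cursors c1@0 c2@6, authorship .......
After op 2 (insert('z')): buffer="zjpjxxwzn" (len 9), cursors c1@1 c2@8, authorship 1......2.
After op 3 (move_left): buffer="zjpjxxwzn" (len 9), cursors c1@0 c2@7, authorship 1......2.
After op 4 (insert('q')): buffer="qzjpjxxwqzn" (len 11), cursors c1@1 c2@9, authorship 11......22.
After op 5 (insert('k')): buffer="qkzjpjxxwqkzn" (len 13), cursors c1@2 c2@11, authorship 111......222.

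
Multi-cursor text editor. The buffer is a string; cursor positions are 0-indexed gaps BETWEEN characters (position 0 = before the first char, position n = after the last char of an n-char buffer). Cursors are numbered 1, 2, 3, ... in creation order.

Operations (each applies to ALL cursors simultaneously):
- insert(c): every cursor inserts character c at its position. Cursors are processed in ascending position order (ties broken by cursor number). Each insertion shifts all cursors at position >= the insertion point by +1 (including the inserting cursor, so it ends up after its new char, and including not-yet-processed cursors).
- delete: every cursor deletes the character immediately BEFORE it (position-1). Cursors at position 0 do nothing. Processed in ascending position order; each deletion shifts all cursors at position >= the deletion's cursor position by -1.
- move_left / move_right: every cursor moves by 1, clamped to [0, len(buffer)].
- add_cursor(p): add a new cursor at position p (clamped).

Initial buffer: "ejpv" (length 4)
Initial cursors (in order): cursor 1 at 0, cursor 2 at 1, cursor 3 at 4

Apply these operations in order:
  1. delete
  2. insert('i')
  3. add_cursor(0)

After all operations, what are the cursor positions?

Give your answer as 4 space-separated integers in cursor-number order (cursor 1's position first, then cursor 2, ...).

After op 1 (delete): buffer="jp" (len 2), cursors c1@0 c2@0 c3@2, authorship ..
After op 2 (insert('i')): buffer="iijpi" (len 5), cursors c1@2 c2@2 c3@5, authorship 12..3
After op 3 (add_cursor(0)): buffer="iijpi" (len 5), cursors c4@0 c1@2 c2@2 c3@5, authorship 12..3

Answer: 2 2 5 0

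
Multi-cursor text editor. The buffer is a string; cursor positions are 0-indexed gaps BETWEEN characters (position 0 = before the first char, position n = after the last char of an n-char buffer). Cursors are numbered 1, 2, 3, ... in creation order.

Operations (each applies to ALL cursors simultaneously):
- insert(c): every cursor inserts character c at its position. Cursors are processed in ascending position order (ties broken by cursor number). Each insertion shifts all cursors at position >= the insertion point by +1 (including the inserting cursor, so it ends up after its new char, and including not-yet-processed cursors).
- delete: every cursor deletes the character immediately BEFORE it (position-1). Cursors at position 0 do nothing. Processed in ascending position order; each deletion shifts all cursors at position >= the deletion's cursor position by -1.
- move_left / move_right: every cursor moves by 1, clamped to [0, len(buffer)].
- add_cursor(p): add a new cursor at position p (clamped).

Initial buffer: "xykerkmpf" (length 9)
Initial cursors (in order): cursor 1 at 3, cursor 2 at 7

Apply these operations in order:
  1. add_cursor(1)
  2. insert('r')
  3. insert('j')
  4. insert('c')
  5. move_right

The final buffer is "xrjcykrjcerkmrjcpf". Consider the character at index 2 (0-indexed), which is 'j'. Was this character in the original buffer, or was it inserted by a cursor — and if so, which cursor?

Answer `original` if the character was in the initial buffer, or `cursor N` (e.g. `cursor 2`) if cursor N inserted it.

After op 1 (add_cursor(1)): buffer="xykerkmpf" (len 9), cursors c3@1 c1@3 c2@7, authorship .........
After op 2 (insert('r')): buffer="xrykrerkmrpf" (len 12), cursors c3@2 c1@5 c2@10, authorship .3..1....2..
After op 3 (insert('j')): buffer="xrjykrjerkmrjpf" (len 15), cursors c3@3 c1@7 c2@13, authorship .33..11....22..
After op 4 (insert('c')): buffer="xrjcykrjcerkmrjcpf" (len 18), cursors c3@4 c1@9 c2@16, authorship .333..111....222..
After op 5 (move_right): buffer="xrjcykrjcerkmrjcpf" (len 18), cursors c3@5 c1@10 c2@17, authorship .333..111....222..
Authorship (.=original, N=cursor N): . 3 3 3 . . 1 1 1 . . . . 2 2 2 . .
Index 2: author = 3

Answer: cursor 3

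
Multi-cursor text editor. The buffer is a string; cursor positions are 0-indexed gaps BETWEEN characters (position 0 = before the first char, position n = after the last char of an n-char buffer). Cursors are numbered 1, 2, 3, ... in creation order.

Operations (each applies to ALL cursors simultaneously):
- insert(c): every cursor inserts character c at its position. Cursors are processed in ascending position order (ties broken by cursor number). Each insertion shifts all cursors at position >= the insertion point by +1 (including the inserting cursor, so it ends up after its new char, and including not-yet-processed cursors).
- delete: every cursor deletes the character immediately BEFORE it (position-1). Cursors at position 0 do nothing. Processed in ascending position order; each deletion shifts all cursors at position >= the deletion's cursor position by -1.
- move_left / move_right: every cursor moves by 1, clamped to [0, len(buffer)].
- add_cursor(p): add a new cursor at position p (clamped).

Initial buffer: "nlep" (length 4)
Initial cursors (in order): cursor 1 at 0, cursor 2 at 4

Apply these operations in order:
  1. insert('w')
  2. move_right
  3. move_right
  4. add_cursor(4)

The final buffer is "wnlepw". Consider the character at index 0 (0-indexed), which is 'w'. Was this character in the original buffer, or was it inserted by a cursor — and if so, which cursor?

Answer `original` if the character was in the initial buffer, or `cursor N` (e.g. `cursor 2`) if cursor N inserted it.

After op 1 (insert('w')): buffer="wnlepw" (len 6), cursors c1@1 c2@6, authorship 1....2
After op 2 (move_right): buffer="wnlepw" (len 6), cursors c1@2 c2@6, authorship 1....2
After op 3 (move_right): buffer="wnlepw" (len 6), cursors c1@3 c2@6, authorship 1....2
After op 4 (add_cursor(4)): buffer="wnlepw" (len 6), cursors c1@3 c3@4 c2@6, authorship 1....2
Authorship (.=original, N=cursor N): 1 . . . . 2
Index 0: author = 1

Answer: cursor 1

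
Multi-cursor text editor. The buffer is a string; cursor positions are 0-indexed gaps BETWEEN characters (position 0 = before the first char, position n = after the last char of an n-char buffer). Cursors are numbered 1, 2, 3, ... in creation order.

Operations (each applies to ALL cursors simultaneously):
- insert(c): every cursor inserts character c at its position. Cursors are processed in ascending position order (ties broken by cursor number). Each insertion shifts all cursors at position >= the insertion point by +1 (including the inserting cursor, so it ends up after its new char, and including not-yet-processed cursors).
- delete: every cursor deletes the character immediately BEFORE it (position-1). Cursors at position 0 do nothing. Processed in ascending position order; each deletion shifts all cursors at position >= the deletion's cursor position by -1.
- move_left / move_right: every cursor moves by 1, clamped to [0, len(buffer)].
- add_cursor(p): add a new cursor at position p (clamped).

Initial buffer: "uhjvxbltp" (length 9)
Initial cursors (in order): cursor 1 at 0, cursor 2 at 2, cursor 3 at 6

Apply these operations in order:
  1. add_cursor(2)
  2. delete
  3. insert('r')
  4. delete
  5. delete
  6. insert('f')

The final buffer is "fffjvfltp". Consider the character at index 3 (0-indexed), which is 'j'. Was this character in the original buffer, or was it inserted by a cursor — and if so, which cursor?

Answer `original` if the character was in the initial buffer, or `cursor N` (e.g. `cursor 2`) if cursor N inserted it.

After op 1 (add_cursor(2)): buffer="uhjvxbltp" (len 9), cursors c1@0 c2@2 c4@2 c3@6, authorship .........
After op 2 (delete): buffer="jvxltp" (len 6), cursors c1@0 c2@0 c4@0 c3@3, authorship ......
After op 3 (insert('r')): buffer="rrrjvxrltp" (len 10), cursors c1@3 c2@3 c4@3 c3@7, authorship 124...3...
After op 4 (delete): buffer="jvxltp" (len 6), cursors c1@0 c2@0 c4@0 c3@3, authorship ......
After op 5 (delete): buffer="jvltp" (len 5), cursors c1@0 c2@0 c4@0 c3@2, authorship .....
After op 6 (insert('f')): buffer="fffjvfltp" (len 9), cursors c1@3 c2@3 c4@3 c3@6, authorship 124..3...
Authorship (.=original, N=cursor N): 1 2 4 . . 3 . . .
Index 3: author = original

Answer: original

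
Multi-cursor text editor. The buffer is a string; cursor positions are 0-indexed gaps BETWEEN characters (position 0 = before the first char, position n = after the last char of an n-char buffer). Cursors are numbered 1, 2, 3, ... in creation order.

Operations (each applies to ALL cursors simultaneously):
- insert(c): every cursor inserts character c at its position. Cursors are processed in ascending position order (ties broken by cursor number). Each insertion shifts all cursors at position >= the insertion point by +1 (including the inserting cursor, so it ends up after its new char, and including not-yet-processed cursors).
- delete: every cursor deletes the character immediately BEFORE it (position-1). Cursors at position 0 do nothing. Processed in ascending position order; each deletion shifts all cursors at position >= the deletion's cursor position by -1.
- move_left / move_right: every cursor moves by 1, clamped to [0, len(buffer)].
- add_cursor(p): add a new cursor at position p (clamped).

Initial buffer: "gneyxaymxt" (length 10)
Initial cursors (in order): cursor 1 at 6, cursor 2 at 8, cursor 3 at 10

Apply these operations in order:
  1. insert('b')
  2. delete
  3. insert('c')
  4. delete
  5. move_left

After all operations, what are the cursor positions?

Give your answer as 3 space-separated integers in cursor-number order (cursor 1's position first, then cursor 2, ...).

Answer: 5 7 9

Derivation:
After op 1 (insert('b')): buffer="gneyxabymbxtb" (len 13), cursors c1@7 c2@10 c3@13, authorship ......1..2..3
After op 2 (delete): buffer="gneyxaymxt" (len 10), cursors c1@6 c2@8 c3@10, authorship ..........
After op 3 (insert('c')): buffer="gneyxacymcxtc" (len 13), cursors c1@7 c2@10 c3@13, authorship ......1..2..3
After op 4 (delete): buffer="gneyxaymxt" (len 10), cursors c1@6 c2@8 c3@10, authorship ..........
After op 5 (move_left): buffer="gneyxaymxt" (len 10), cursors c1@5 c2@7 c3@9, authorship ..........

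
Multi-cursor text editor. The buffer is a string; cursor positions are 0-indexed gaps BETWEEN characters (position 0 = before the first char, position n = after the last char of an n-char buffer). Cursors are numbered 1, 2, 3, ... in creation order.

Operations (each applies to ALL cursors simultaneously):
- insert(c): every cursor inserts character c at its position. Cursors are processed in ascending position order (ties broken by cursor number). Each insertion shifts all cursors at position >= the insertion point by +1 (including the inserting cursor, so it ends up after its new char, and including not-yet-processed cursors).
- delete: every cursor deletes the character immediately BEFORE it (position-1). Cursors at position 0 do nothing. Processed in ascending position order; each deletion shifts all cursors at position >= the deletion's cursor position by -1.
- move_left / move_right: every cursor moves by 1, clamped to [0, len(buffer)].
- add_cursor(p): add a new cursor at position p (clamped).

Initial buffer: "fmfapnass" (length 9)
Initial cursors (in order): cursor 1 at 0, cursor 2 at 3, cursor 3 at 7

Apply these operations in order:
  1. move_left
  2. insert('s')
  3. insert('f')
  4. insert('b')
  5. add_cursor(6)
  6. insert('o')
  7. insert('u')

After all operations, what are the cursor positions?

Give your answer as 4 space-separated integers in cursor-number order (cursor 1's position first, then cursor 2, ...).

After op 1 (move_left): buffer="fmfapnass" (len 9), cursors c1@0 c2@2 c3@6, authorship .........
After op 2 (insert('s')): buffer="sfmsfapnsass" (len 12), cursors c1@1 c2@4 c3@9, authorship 1..2....3...
After op 3 (insert('f')): buffer="sffmsffapnsfass" (len 15), cursors c1@2 c2@6 c3@12, authorship 11..22....33...
After op 4 (insert('b')): buffer="sfbfmsfbfapnsfbass" (len 18), cursors c1@3 c2@8 c3@15, authorship 111..222....333...
After op 5 (add_cursor(6)): buffer="sfbfmsfbfapnsfbass" (len 18), cursors c1@3 c4@6 c2@8 c3@15, authorship 111..222....333...
After op 6 (insert('o')): buffer="sfbofmsofbofapnsfboass" (len 22), cursors c1@4 c4@8 c2@11 c3@19, authorship 1111..24222....3333...
After op 7 (insert('u')): buffer="sfboufmsoufboufapnsfbouass" (len 26), cursors c1@5 c4@10 c2@14 c3@23, authorship 11111..2442222....33333...

Answer: 5 14 23 10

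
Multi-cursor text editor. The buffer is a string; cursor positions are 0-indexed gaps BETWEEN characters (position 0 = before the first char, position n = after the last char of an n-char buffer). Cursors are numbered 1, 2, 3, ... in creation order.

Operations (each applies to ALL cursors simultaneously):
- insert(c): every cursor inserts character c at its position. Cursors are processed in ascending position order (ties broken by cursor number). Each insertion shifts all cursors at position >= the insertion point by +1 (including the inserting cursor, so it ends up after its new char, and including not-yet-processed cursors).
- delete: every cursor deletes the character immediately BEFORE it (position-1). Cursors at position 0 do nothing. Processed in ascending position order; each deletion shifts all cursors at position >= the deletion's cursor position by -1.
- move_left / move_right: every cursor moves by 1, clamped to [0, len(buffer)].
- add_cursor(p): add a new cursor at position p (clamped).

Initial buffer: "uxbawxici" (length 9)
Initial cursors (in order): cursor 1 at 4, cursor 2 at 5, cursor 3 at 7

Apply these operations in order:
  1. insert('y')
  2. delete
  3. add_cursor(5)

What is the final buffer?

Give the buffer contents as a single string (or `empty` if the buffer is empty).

After op 1 (insert('y')): buffer="uxbaywyxiyci" (len 12), cursors c1@5 c2@7 c3@10, authorship ....1.2..3..
After op 2 (delete): buffer="uxbawxici" (len 9), cursors c1@4 c2@5 c3@7, authorship .........
After op 3 (add_cursor(5)): buffer="uxbawxici" (len 9), cursors c1@4 c2@5 c4@5 c3@7, authorship .........

Answer: uxbawxici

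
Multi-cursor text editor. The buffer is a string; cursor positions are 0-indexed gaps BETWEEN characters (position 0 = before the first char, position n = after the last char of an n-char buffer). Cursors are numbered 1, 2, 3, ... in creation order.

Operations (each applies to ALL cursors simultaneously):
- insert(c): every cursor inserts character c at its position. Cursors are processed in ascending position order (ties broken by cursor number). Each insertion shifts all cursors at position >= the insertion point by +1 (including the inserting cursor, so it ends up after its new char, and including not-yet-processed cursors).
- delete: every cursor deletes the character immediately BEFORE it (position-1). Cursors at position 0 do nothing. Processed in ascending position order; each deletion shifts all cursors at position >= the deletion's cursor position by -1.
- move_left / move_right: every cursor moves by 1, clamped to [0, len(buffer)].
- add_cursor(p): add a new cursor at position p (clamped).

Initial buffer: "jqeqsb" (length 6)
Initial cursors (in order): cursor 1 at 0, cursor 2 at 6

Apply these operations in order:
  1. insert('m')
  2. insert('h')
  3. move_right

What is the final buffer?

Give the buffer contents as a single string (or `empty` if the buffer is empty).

After op 1 (insert('m')): buffer="mjqeqsbm" (len 8), cursors c1@1 c2@8, authorship 1......2
After op 2 (insert('h')): buffer="mhjqeqsbmh" (len 10), cursors c1@2 c2@10, authorship 11......22
After op 3 (move_right): buffer="mhjqeqsbmh" (len 10), cursors c1@3 c2@10, authorship 11......22

Answer: mhjqeqsbmh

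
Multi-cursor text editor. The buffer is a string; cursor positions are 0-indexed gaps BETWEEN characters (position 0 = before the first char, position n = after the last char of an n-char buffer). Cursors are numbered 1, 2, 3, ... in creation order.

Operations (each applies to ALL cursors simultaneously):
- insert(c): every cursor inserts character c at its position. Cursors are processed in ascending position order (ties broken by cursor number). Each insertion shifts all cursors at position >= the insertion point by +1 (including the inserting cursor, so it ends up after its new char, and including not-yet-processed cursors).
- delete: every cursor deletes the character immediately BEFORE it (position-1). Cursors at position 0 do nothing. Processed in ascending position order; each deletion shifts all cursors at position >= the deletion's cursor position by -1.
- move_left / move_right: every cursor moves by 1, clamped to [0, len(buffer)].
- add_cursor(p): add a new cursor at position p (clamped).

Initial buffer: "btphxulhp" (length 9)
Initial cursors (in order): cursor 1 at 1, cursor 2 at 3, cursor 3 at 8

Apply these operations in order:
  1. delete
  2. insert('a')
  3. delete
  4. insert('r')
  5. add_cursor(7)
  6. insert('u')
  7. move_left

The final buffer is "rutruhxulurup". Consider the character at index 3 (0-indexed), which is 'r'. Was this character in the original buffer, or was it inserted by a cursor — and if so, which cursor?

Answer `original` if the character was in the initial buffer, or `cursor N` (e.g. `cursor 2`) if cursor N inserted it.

After op 1 (delete): buffer="thxulp" (len 6), cursors c1@0 c2@1 c3@5, authorship ......
After op 2 (insert('a')): buffer="atahxulap" (len 9), cursors c1@1 c2@3 c3@8, authorship 1.2....3.
After op 3 (delete): buffer="thxulp" (len 6), cursors c1@0 c2@1 c3@5, authorship ......
After op 4 (insert('r')): buffer="rtrhxulrp" (len 9), cursors c1@1 c2@3 c3@8, authorship 1.2....3.
After op 5 (add_cursor(7)): buffer="rtrhxulrp" (len 9), cursors c1@1 c2@3 c4@7 c3@8, authorship 1.2....3.
After op 6 (insert('u')): buffer="rutruhxulurup" (len 13), cursors c1@2 c2@5 c4@10 c3@12, authorship 11.22....433.
After op 7 (move_left): buffer="rutruhxulurup" (len 13), cursors c1@1 c2@4 c4@9 c3@11, authorship 11.22....433.
Authorship (.=original, N=cursor N): 1 1 . 2 2 . . . . 4 3 3 .
Index 3: author = 2

Answer: cursor 2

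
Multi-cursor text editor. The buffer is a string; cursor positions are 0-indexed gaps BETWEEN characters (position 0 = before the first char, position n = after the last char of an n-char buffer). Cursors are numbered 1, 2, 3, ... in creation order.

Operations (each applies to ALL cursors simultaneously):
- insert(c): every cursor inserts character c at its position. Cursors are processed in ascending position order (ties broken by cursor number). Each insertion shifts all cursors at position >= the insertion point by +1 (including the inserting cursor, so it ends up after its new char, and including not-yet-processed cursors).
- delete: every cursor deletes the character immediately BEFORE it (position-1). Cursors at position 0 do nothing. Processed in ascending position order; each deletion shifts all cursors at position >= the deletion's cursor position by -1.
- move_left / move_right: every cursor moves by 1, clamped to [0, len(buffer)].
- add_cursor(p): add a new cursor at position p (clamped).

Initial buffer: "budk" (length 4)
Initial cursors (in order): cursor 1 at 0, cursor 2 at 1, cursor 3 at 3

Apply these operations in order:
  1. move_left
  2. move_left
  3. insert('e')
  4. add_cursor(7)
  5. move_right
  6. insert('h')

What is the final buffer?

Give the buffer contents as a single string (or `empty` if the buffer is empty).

Answer: eebhheuhdkh

Derivation:
After op 1 (move_left): buffer="budk" (len 4), cursors c1@0 c2@0 c3@2, authorship ....
After op 2 (move_left): buffer="budk" (len 4), cursors c1@0 c2@0 c3@1, authorship ....
After op 3 (insert('e')): buffer="eebeudk" (len 7), cursors c1@2 c2@2 c3@4, authorship 12.3...
After op 4 (add_cursor(7)): buffer="eebeudk" (len 7), cursors c1@2 c2@2 c3@4 c4@7, authorship 12.3...
After op 5 (move_right): buffer="eebeudk" (len 7), cursors c1@3 c2@3 c3@5 c4@7, authorship 12.3...
After op 6 (insert('h')): buffer="eebhheuhdkh" (len 11), cursors c1@5 c2@5 c3@8 c4@11, authorship 12.123.3..4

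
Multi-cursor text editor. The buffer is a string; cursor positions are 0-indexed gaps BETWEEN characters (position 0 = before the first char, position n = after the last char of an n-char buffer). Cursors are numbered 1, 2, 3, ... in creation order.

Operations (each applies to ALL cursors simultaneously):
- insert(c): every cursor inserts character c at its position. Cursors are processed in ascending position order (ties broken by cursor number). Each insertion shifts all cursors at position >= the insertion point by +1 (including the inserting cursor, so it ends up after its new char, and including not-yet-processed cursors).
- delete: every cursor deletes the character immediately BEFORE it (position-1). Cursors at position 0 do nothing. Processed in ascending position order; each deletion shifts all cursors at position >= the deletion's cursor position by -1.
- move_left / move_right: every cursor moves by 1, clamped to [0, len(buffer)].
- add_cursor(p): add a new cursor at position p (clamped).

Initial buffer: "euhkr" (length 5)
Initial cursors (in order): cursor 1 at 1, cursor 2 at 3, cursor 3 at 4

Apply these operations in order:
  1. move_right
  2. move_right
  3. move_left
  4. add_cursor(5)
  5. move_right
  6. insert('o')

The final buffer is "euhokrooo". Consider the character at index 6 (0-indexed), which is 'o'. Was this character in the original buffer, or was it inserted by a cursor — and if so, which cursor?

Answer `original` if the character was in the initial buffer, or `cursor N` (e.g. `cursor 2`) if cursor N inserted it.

Answer: cursor 2

Derivation:
After op 1 (move_right): buffer="euhkr" (len 5), cursors c1@2 c2@4 c3@5, authorship .....
After op 2 (move_right): buffer="euhkr" (len 5), cursors c1@3 c2@5 c3@5, authorship .....
After op 3 (move_left): buffer="euhkr" (len 5), cursors c1@2 c2@4 c3@4, authorship .....
After op 4 (add_cursor(5)): buffer="euhkr" (len 5), cursors c1@2 c2@4 c3@4 c4@5, authorship .....
After op 5 (move_right): buffer="euhkr" (len 5), cursors c1@3 c2@5 c3@5 c4@5, authorship .....
After op 6 (insert('o')): buffer="euhokrooo" (len 9), cursors c1@4 c2@9 c3@9 c4@9, authorship ...1..234
Authorship (.=original, N=cursor N): . . . 1 . . 2 3 4
Index 6: author = 2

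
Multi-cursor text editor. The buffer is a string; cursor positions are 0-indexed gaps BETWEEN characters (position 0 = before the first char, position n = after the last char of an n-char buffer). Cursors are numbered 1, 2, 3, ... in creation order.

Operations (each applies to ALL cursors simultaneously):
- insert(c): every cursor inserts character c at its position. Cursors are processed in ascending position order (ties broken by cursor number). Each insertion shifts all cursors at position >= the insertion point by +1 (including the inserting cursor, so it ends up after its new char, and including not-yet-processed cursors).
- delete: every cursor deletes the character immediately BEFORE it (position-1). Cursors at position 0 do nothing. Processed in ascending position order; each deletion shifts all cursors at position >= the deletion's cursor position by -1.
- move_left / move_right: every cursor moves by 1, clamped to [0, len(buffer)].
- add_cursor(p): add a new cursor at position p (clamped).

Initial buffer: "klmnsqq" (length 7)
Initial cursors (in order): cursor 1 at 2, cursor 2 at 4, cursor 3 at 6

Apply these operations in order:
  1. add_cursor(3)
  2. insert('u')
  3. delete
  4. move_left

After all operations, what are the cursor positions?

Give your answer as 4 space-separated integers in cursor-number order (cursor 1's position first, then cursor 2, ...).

After op 1 (add_cursor(3)): buffer="klmnsqq" (len 7), cursors c1@2 c4@3 c2@4 c3@6, authorship .......
After op 2 (insert('u')): buffer="klumunusquq" (len 11), cursors c1@3 c4@5 c2@7 c3@10, authorship ..1.4.2..3.
After op 3 (delete): buffer="klmnsqq" (len 7), cursors c1@2 c4@3 c2@4 c3@6, authorship .......
After op 4 (move_left): buffer="klmnsqq" (len 7), cursors c1@1 c4@2 c2@3 c3@5, authorship .......

Answer: 1 3 5 2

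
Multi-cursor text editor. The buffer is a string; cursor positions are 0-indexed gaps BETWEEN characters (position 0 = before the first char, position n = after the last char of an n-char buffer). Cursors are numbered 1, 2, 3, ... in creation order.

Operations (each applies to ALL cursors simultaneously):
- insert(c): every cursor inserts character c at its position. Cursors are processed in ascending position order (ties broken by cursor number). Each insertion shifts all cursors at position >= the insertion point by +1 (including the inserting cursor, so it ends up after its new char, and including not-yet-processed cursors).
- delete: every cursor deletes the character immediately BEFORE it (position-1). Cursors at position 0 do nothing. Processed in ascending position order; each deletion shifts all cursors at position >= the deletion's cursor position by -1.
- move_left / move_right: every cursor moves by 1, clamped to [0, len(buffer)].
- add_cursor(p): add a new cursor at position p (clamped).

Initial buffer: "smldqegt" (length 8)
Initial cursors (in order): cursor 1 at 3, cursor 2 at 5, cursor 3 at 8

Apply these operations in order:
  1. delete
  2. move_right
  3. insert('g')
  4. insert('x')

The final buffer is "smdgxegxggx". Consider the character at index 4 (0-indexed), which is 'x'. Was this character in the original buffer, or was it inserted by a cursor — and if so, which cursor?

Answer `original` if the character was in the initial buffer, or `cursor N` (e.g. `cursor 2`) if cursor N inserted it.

Answer: cursor 1

Derivation:
After op 1 (delete): buffer="smdeg" (len 5), cursors c1@2 c2@3 c3@5, authorship .....
After op 2 (move_right): buffer="smdeg" (len 5), cursors c1@3 c2@4 c3@5, authorship .....
After op 3 (insert('g')): buffer="smdgeggg" (len 8), cursors c1@4 c2@6 c3@8, authorship ...1.2.3
After op 4 (insert('x')): buffer="smdgxegxggx" (len 11), cursors c1@5 c2@8 c3@11, authorship ...11.22.33
Authorship (.=original, N=cursor N): . . . 1 1 . 2 2 . 3 3
Index 4: author = 1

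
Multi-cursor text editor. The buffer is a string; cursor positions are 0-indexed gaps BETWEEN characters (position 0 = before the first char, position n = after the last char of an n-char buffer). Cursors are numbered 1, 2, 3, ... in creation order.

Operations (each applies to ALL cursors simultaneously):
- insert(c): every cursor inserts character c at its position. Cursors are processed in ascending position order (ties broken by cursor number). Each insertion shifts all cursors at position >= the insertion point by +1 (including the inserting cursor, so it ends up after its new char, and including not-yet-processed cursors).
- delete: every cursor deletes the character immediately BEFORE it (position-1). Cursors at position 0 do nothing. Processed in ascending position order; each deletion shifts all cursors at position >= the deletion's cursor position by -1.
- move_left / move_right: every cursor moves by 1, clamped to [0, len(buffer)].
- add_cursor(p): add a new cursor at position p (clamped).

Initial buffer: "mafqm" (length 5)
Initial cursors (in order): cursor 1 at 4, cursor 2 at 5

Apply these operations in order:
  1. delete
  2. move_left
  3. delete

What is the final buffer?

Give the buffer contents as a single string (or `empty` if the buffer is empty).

After op 1 (delete): buffer="maf" (len 3), cursors c1@3 c2@3, authorship ...
After op 2 (move_left): buffer="maf" (len 3), cursors c1@2 c2@2, authorship ...
After op 3 (delete): buffer="f" (len 1), cursors c1@0 c2@0, authorship .

Answer: f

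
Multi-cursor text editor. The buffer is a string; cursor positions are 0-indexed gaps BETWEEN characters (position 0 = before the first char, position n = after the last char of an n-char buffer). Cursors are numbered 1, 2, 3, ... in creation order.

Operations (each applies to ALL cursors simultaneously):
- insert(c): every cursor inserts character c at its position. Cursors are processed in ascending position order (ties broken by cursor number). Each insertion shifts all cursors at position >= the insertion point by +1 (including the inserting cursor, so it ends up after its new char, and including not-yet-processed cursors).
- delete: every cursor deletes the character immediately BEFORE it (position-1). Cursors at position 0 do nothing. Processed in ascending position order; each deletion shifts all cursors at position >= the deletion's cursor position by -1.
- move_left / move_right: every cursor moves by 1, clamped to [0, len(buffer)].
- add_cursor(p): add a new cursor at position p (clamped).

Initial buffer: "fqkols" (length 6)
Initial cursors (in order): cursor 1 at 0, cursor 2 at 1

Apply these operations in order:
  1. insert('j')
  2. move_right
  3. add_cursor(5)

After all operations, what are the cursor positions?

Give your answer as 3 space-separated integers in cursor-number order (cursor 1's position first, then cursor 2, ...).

Answer: 2 4 5

Derivation:
After op 1 (insert('j')): buffer="jfjqkols" (len 8), cursors c1@1 c2@3, authorship 1.2.....
After op 2 (move_right): buffer="jfjqkols" (len 8), cursors c1@2 c2@4, authorship 1.2.....
After op 3 (add_cursor(5)): buffer="jfjqkols" (len 8), cursors c1@2 c2@4 c3@5, authorship 1.2.....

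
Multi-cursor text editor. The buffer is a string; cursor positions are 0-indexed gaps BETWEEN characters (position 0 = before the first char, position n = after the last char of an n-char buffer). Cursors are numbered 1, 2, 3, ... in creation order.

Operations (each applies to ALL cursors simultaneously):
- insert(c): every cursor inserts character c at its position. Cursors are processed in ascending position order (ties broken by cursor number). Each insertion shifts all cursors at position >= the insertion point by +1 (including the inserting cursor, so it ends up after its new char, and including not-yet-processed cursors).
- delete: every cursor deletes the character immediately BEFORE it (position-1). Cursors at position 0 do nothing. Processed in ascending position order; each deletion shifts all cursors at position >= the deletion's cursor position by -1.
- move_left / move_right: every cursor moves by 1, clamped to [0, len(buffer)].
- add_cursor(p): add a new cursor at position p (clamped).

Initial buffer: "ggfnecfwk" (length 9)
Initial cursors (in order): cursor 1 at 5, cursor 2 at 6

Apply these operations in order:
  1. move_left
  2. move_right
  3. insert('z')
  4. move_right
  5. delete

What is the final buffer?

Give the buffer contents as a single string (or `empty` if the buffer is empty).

Answer: ggfnezzwk

Derivation:
After op 1 (move_left): buffer="ggfnecfwk" (len 9), cursors c1@4 c2@5, authorship .........
After op 2 (move_right): buffer="ggfnecfwk" (len 9), cursors c1@5 c2@6, authorship .........
After op 3 (insert('z')): buffer="ggfnezczfwk" (len 11), cursors c1@6 c2@8, authorship .....1.2...
After op 4 (move_right): buffer="ggfnezczfwk" (len 11), cursors c1@7 c2@9, authorship .....1.2...
After op 5 (delete): buffer="ggfnezzwk" (len 9), cursors c1@6 c2@7, authorship .....12..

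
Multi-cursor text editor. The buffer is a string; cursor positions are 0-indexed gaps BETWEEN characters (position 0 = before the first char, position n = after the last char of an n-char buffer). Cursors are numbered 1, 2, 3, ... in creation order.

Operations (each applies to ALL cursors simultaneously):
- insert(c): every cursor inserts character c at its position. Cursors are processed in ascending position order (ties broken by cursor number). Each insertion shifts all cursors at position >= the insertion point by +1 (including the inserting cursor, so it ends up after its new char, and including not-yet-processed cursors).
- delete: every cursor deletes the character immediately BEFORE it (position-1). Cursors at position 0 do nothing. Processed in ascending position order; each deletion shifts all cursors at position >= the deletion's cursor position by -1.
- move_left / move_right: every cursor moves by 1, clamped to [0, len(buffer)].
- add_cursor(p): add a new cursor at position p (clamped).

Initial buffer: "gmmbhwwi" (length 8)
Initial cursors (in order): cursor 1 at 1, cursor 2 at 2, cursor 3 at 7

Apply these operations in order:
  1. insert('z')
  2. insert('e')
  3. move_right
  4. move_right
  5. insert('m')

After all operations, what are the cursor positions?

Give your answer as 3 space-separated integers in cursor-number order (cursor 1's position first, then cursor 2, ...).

Answer: 6 10 17

Derivation:
After op 1 (insert('z')): buffer="gzmzmbhwwzi" (len 11), cursors c1@2 c2@4 c3@10, authorship .1.2.....3.
After op 2 (insert('e')): buffer="gzemzembhwwzei" (len 14), cursors c1@3 c2@6 c3@13, authorship .11.22.....33.
After op 3 (move_right): buffer="gzemzembhwwzei" (len 14), cursors c1@4 c2@7 c3@14, authorship .11.22.....33.
After op 4 (move_right): buffer="gzemzembhwwzei" (len 14), cursors c1@5 c2@8 c3@14, authorship .11.22.....33.
After op 5 (insert('m')): buffer="gzemzmembmhwwzeim" (len 17), cursors c1@6 c2@10 c3@17, authorship .11.212..2...33.3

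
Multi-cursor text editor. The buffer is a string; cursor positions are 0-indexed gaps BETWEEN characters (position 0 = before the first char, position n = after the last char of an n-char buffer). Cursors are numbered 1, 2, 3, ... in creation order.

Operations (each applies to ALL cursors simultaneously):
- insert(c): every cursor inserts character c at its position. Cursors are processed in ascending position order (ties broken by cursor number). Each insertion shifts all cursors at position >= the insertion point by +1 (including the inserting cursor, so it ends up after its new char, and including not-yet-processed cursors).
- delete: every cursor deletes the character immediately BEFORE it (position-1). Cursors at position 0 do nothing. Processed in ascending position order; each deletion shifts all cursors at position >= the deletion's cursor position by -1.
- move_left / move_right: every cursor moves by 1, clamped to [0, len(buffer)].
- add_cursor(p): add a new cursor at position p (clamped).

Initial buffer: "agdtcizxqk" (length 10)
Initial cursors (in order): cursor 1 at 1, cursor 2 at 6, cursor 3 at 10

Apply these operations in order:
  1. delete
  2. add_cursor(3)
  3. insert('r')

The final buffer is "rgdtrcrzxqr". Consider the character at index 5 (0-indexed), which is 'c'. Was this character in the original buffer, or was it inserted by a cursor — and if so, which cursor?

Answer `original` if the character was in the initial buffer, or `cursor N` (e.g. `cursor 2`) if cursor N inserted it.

After op 1 (delete): buffer="gdtczxq" (len 7), cursors c1@0 c2@4 c3@7, authorship .......
After op 2 (add_cursor(3)): buffer="gdtczxq" (len 7), cursors c1@0 c4@3 c2@4 c3@7, authorship .......
After op 3 (insert('r')): buffer="rgdtrcrzxqr" (len 11), cursors c1@1 c4@5 c2@7 c3@11, authorship 1...4.2...3
Authorship (.=original, N=cursor N): 1 . . . 4 . 2 . . . 3
Index 5: author = original

Answer: original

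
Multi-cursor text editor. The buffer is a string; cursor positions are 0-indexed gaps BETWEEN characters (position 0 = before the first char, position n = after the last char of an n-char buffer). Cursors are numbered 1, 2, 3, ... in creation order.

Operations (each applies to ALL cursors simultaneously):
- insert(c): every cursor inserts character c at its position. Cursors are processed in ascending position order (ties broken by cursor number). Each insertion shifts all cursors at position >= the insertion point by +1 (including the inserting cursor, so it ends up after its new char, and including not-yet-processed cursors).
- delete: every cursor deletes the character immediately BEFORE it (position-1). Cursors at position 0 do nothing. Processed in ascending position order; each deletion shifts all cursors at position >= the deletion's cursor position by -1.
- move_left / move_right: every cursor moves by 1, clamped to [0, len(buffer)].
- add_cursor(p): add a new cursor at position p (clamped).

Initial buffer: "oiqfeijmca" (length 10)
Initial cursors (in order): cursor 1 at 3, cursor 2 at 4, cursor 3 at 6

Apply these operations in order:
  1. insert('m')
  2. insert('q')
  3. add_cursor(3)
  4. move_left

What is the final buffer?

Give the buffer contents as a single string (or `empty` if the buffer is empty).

Answer: oiqmqfmqeimqjmca

Derivation:
After op 1 (insert('m')): buffer="oiqmfmeimjmca" (len 13), cursors c1@4 c2@6 c3@9, authorship ...1.2..3....
After op 2 (insert('q')): buffer="oiqmqfmqeimqjmca" (len 16), cursors c1@5 c2@8 c3@12, authorship ...11.22..33....
After op 3 (add_cursor(3)): buffer="oiqmqfmqeimqjmca" (len 16), cursors c4@3 c1@5 c2@8 c3@12, authorship ...11.22..33....
After op 4 (move_left): buffer="oiqmqfmqeimqjmca" (len 16), cursors c4@2 c1@4 c2@7 c3@11, authorship ...11.22..33....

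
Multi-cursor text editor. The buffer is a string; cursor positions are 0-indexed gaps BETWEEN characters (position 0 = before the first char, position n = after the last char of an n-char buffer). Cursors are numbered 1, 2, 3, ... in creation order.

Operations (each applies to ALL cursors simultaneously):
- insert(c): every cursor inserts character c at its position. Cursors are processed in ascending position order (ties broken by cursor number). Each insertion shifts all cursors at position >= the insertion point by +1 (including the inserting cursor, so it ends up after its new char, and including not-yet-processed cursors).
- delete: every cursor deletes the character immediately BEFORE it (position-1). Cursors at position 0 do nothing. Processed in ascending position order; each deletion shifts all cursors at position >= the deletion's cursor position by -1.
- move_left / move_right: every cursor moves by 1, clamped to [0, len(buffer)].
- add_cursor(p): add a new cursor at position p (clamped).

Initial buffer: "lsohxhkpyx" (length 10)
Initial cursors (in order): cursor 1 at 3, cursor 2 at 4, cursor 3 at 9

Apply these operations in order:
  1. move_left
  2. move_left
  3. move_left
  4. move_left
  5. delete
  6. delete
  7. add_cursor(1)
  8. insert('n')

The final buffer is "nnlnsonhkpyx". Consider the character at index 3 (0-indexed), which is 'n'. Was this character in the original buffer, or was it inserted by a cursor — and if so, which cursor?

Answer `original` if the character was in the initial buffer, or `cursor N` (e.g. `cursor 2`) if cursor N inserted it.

After op 1 (move_left): buffer="lsohxhkpyx" (len 10), cursors c1@2 c2@3 c3@8, authorship ..........
After op 2 (move_left): buffer="lsohxhkpyx" (len 10), cursors c1@1 c2@2 c3@7, authorship ..........
After op 3 (move_left): buffer="lsohxhkpyx" (len 10), cursors c1@0 c2@1 c3@6, authorship ..........
After op 4 (move_left): buffer="lsohxhkpyx" (len 10), cursors c1@0 c2@0 c3@5, authorship ..........
After op 5 (delete): buffer="lsohhkpyx" (len 9), cursors c1@0 c2@0 c3@4, authorship .........
After op 6 (delete): buffer="lsohkpyx" (len 8), cursors c1@0 c2@0 c3@3, authorship ........
After op 7 (add_cursor(1)): buffer="lsohkpyx" (len 8), cursors c1@0 c2@0 c4@1 c3@3, authorship ........
After op 8 (insert('n')): buffer="nnlnsonhkpyx" (len 12), cursors c1@2 c2@2 c4@4 c3@7, authorship 12.4..3.....
Authorship (.=original, N=cursor N): 1 2 . 4 . . 3 . . . . .
Index 3: author = 4

Answer: cursor 4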